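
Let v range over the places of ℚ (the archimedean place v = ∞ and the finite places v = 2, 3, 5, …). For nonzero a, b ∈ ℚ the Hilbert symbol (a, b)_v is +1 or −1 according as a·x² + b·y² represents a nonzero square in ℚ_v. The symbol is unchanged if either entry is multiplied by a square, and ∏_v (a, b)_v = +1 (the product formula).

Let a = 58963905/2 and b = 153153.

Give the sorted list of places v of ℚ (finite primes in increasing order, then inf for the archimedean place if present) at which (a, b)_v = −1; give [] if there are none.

(a, b) ≡ (2210, 17017) mod (ℚ^×)²; places V = {2, 3, 5, 7, 11, 13, 17, ∞}.
(a,b)_17: α=1, u≡3; β=1, v≡16 (mod 17); (3|17)=-1, (16|17)=+1; sign (−1)^0·-1^1·+1^1 = -1.
(a,b)_3: α=2, u≡2; β=2, v≡1 (mod 3); (2|3)=-1, (1|3)=+1; sign (−1)^0·-1^2·+1^2 = +1.
(a,b)_7: α=2, u≡5; β=1, v≡4 (mod 7); (5|7)=-1, (4|7)=+1; sign (−1)^0·-1^1·+1^2 = -1.
(a,b)_2: α=-1, β=0; u≡1, v≡1 (mod 8); ε(u)ε(v)=0·0, αω(v)=-1·0, βω(u)=0·0; sum ≡ 0  ⇒  +1.
(a,b)_11: α=2, u≡8; β=1, v≡8 (mod 11); (8|11)=-1, (8|11)=-1; sign (−1)^0·-1^1·-1^2 = -1.
(a,b)_∞: sgn(2210)=+, sgn(17017)=+, so +1.
(a,b)_5: α=1, u≡3; β=0, v≡3 (mod 5); (3|5)=-1, (3|5)=-1; sign (−1)^0·-1^0·-1^1 = -1.
(a,b)_13: α=1, u≡12; β=1, v≡3 (mod 13); (12|13)=+1, (3|13)=+1; sign (−1)^0·+1^1·+1^1 = +1.
|Ram(2210, 17017)| = 4, even; anisotropic at {5, 7, 11, 17}.

[5, 7, 11, 17]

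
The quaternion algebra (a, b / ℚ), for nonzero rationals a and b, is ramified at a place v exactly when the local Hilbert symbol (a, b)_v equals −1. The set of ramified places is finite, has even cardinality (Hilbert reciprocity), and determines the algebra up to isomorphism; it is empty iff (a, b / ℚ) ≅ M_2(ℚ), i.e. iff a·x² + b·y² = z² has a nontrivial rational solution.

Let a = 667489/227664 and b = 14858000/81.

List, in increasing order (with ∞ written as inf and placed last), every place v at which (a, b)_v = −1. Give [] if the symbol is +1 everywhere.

[3, 23]

Mod squares: a ≡ 1581, b ≡ 37145. Check v ∈ {∞, 2, 3, 5, 17, 19, 23, 31, 43}.
v=2: v_2(a)=-4, v_2(b)=4; units ≡ 5, 1 (mod 8); ε·ε+αω+βω = 0·0+-4·0+4·1 ≡ 0  ⇒  (a,b)_2 = +1.
v=31: a=31^-1·(≡1), b=31^0·(≡25) mod 31; (1|31)=+1, (25|31)=+1; (−1)^{-1·0·15}·(+1)^0·(+1)^-1 = +1.
v=19: a=19^2·(≡1), b=19^1·(≡11) mod 19; (1|19)=+1, (11|19)=+1; (−1)^{2·1·9}·(+1)^1·(+1)^2 = +1.
v=∞: 1581 > 0 and 37145 > 0  ⇒  (a,b)_∞ = +1.
v=23: a=23^0·(≡19), b=23^1·(≡21) mod 23; (19|23)=-1, (21|23)=-1; (−1)^{0·1·11}·(-1)^1·(-1)^0 = -1.
v=17: a=17^-1·(≡4), b=17^1·(≡1) mod 17; (4|17)=+1, (1|17)=+1; (−1)^{-1·1·8}·(+1)^1·(+1)^-1 = +1.
v=43: a=43^2·(≡34), b=43^0·(≡1) mod 43; (34|43)=-1, (1|43)=+1; (−1)^{2·0·21}·(-1)^0·(+1)^2 = +1.
v=3: a=3^-3·(≡2), b=3^-4·(≡2) mod 3; (2|3)=-1, (2|3)=-1; (−1)^{-3·-4·1}·(-1)^-4·(-1)^-3 = -1.
v=5: a=5^0·(≡1), b=5^3·(≡4) mod 5; (1|5)=+1, (4|5)=+1; (−1)^{0·3·2}·(+1)^3·(+1)^0 = +1.
Ram(1581, 37145) = {3, 23}; no ℚ_3-point on the conic.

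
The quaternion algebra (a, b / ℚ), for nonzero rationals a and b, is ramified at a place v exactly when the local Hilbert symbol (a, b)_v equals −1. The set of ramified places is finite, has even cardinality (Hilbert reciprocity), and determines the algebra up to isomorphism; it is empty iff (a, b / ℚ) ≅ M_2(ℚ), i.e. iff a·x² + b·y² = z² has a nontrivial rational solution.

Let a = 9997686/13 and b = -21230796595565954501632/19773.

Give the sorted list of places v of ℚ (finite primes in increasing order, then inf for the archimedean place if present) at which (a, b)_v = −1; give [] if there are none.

[13, 19]

Mod squares: a ≡ 14441102, b ≡ -7220551. Check v ∈ {∞, 2, 3, 11, 13, 19, 23, 31, 41}.
v=11: a=11^0·(≡3), b=11^2·(≡4) mod 11; (3|11)=+1, (4|11)=+1; (−1)^{0·2·5}·(+1)^2·(+1)^0 = +1.
v=23: a=23^1·(≡11), b=23^3·(≡16) mod 23; (11|23)=-1, (16|23)=+1; (−1)^{1·3·11}·(-1)^3·(+1)^1 = +1.
v=∞: 14441102 > 0 and -7220551 < 0  ⇒  (a,b)_∞ = +1.
v=3: a=3^2·(≡2), b=3^-2·(≡2) mod 3; (2|3)=-1, (2|3)=-1; (−1)^{2·-2·1}·(-1)^-2·(-1)^2 = +1.
v=19: a=19^1·(≡5), b=19^3·(≡4) mod 19; (5|19)=+1, (4|19)=+1; (−1)^{1·3·9}·(+1)^3·(+1)^1 = -1.
v=31: a=31^1·(≡1), b=31^3·(≡13) mod 31; (1|31)=+1, (13|31)=-1; (−1)^{1·3·15}·(+1)^3·(-1)^1 = +1.
v=2: v_2(a)=1, v_2(b)=10; units ≡ 7, 1 (mod 8); ε·ε+αω+βω = 1·0+1·0+10·0 ≡ 0  ⇒  (a,b)_2 = +1.
v=41: a=41^1·(≡33), b=41^3·(≡5) mod 41; (33|41)=+1, (5|41)=+1; (−1)^{1·3·20}·(+1)^3·(+1)^1 = +1.
v=13: a=13^-1·(≡10), b=13^-3·(≡2) mod 13; (10|13)=+1, (2|13)=-1; (−1)^{-1·-3·6}·(+1)^-3·(-1)^-1 = -1.
Ram(14441102, -7220551) = {13, 19}; no ℚ_13-point on the conic.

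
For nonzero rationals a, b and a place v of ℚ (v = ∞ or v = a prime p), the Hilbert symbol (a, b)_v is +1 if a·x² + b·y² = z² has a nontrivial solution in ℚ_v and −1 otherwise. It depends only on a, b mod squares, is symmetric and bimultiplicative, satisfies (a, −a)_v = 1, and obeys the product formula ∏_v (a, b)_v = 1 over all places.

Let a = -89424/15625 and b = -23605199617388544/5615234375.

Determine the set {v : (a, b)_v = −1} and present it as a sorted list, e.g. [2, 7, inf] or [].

(a, b) ≡ (-69, -690897) mod (ℚ^×)²; places V = {2, 3, 5, 17, 19, 23, 31, ∞}.
(a,b)_3: α=5, u≡1; β=13, v≡2 (mod 3); (1|3)=+1, (2|3)=-1; sign (−1)^1·+1^13·-1^5 = +1.
(a,b)_17: α=0, u≡15; β=1, v≡5 (mod 17); (15|17)=+1, (5|17)=-1; sign (−1)^0·+1^1·-1^0 = +1.
(a,b)_31: α=0, u≡11; β=1, v≡20 (mod 31); (11|31)=-1, (20|31)=+1; sign (−1)^0·-1^1·+1^0 = -1.
(a,b)_∞: sgn(-69)=−, sgn(-690897)=−, so -1.
(a,b)_19: α=0, u≡4; β=3, v≡8 (mod 19); (4|19)=+1, (8|19)=-1; sign (−1)^0·+1^3·-1^0 = +1.
(a,b)_2: α=4, β=12; u≡3, v≡7 (mod 8); ε(u)ε(v)=1·1, αω(v)=4·0, βω(u)=12·1; sum ≡ 1  ⇒  -1.
(a,b)_5: α=-6, u≡1; β=-12, v≡2 (mod 5); (1|5)=+1, (2|5)=-1; sign (−1)^0·+1^-12·-1^-6 = +1.
(a,b)_23: α=1, u≡20; β=-1, v≡10 (mod 23); (20|23)=-1, (10|23)=-1; sign (−1)^1·-1^-1·-1^1 = -1.
|Ram(-69, -690897)| = 4, even; anisotropic at {2, 23, 31, ∞}.

[2, 23, 31, inf]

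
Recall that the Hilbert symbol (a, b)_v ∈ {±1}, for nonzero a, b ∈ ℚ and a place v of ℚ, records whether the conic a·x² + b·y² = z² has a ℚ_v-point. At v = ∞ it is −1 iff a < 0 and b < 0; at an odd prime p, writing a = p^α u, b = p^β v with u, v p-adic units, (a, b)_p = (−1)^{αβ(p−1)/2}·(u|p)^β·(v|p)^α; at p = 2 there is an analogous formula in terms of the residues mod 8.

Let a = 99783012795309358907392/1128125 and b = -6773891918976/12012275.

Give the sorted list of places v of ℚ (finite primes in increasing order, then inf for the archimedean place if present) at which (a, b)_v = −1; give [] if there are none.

(a, b) ≡ (65, -6006) mod (ℚ^×)²; places V = {2, 3, 5, 7, 11, 13, 17, 19, ∞}.
(a,b)_5: α=-5, u≡2; β=-2, v≡4 (mod 5); (2|5)=-1, (4|5)=+1; sign (−1)^0·-1^-2·+1^-5 = +1.
(a,b)_17: α=4, u≡3; β=2, v≡3 (mod 17); (3|17)=-1, (3|17)=-1; sign (−1)^0·-1^2·-1^4 = +1.
(a,b)_11: α=2, u≡2; β=-3, v≡1 (mod 11); (2|11)=-1, (1|11)=+1; sign (−1)^0·-1^-3·+1^2 = -1.
(a,b)_3: α=0, u≡2; β=5, v≡2 (mod 3); (2|3)=-1, (2|3)=-1; sign (−1)^0·-1^5·-1^0 = -1.
(a,b)_13: α=7, u≡8; β=3, v≡5 (mod 13); (8|13)=-1, (5|13)=-1; sign (−1)^0·-1^3·-1^7 = +1.
(a,b)_7: α=4, u≡1; β=3, v≡3 (mod 7); (1|7)=+1, (3|7)=-1; sign (−1)^0·+1^3·-1^4 = +1.
(a,b)_19: α=-2, u≡13; β=-2, v≡11 (mod 19); (13|19)=-1, (11|19)=+1; sign (−1)^0·-1^-2·+1^-2 = +1.
(a,b)_2: α=16, β=7; u≡1, v≡5 (mod 8); ε(u)ε(v)=0·0, αω(v)=16·1, βω(u)=7·0; sum ≡ 0  ⇒  +1.
(a,b)_∞: sgn(65)=+, sgn(-6006)=−, so +1.
Ram(65, -6006) = {3, 11}; no ℚ_3-point on the conic.

[3, 11]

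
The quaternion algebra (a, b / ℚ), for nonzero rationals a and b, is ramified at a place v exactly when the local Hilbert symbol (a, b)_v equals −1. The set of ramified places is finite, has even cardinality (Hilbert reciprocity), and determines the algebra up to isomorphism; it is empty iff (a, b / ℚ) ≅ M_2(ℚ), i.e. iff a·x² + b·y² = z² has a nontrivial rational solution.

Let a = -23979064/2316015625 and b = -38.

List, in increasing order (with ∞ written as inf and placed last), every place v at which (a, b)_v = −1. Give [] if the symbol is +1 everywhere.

(a, b) ≡ (-46, -38) mod (ℚ^×)²; places V = {2, 5, 7, 11, 19, 23, ∞}.
(a,b)_2: α=3, β=1; u≡1, v≡5 (mod 8); ε(u)ε(v)=0·0, αω(v)=3·1, βω(u)=1·0; sum ≡ 1  ⇒  -1.
(a,b)_∞: sgn(-46)=−, sgn(-38)=−, so -1.
(a,b)_19: α=4, u≡11; β=1, v≡17 (mod 19); (11|19)=+1, (17|19)=+1; sign (−1)^0·+1^1·+1^4 = +1.
(a,b)_5: α=-8, u≡4; β=0, v≡2 (mod 5); (4|5)=+1, (2|5)=-1; sign (−1)^0·+1^0·-1^-8 = +1.
(a,b)_7: α=-2, u≡3; β=0, v≡4 (mod 7); (3|7)=-1, (4|7)=+1; sign (−1)^0·-1^0·+1^-2 = +1.
(a,b)_11: α=-2, u≡5; β=0, v≡6 (mod 11); (5|11)=+1, (6|11)=-1; sign (−1)^0·+1^0·-1^-2 = +1.
(a,b)_23: α=1, u≡21; β=0, v≡8 (mod 23); (21|23)=-1, (8|23)=+1; sign (−1)^0·-1^0·+1^1 = +1.
Ram(-46, -38) = {2, ∞}; no ℚ_2-point on the conic.

[2, inf]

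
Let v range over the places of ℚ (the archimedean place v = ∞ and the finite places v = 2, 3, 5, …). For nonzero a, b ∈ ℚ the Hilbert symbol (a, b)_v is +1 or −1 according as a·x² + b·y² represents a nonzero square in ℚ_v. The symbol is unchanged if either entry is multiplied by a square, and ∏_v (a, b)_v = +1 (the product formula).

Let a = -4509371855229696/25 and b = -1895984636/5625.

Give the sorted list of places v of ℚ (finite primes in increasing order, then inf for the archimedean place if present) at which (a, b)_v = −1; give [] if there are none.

[7, 13, 37, inf]

Mod squares: a ≡ -851, b ≡ -57239. Check v ∈ {∞, 2, 3, 5, 7, 13, 17, 23, 31, 37}.
v=13: a=13^2·(≡6), b=13^3·(≡12) mod 13; (6|13)=-1, (12|13)=+1; (−1)^{2·3·6}·(-1)^3·(+1)^2 = -1.
v=3: a=3^2·(≡1), b=3^-2·(≡1) mod 3; (1|3)=+1, (1|3)=+1; (−1)^{2·-2·1}·(+1)^-2·(+1)^2 = +1.
v=23: a=23^1·(≡3), b=23^0·(≡6) mod 23; (3|23)=+1, (6|23)=+1; (−1)^{1·0·11}·(+1)^0·(+1)^1 = +1.
v=31: a=31^2·(≡24), b=31^0·(≡25) mod 31; (24|31)=-1, (25|31)=+1; (−1)^{2·0·15}·(-1)^0·(+1)^2 = +1.
v=5: a=5^-2·(≡4), b=5^-4·(≡1) mod 5; (4|5)=+1, (1|5)=+1; (−1)^{-2·-4·2}·(+1)^-4·(+1)^-2 = +1.
v=∞: -851 < 0 and -57239 < 0  ⇒  (a,b)_∞ = -1.
v=2: v_2(a)=8, v_2(b)=2; units ≡ 5, 1 (mod 8); ε·ε+αω+βω = 0·0+8·0+2·1 ≡ 0  ⇒  (a,b)_2 = +1.
v=7: a=7^2·(≡3), b=7^3·(≡6) mod 7; (3|7)=-1, (6|7)=-1; (−1)^{2·3·3}·(-1)^3·(-1)^2 = -1.
v=37: a=37^1·(≡29), b=37^1·(≡26) mod 37; (29|37)=-1, (26|37)=+1; (−1)^{1·1·18}·(-1)^1·(+1)^1 = -1.
v=17: a=17^2·(≡1), b=17^1·(≡4) mod 17; (1|17)=+1, (4|17)=+1; (−1)^{2·1·8}·(+1)^1·(+1)^2 = +1.
Ram(-851, -57239) = {7, 13, 37, ∞}; no ℚ_7-point on the conic.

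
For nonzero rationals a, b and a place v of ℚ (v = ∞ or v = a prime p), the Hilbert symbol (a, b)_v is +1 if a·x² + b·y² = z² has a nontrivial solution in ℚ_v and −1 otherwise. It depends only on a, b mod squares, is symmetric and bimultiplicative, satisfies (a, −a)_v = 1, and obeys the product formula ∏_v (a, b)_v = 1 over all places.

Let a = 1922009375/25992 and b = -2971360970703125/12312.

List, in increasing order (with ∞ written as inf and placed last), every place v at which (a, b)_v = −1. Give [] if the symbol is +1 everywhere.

(a, b) ≡ (50830, -3233230) mod (ℚ^×)²; places V = {2, 3, 5, 7, 11, 13, 17, 19, 23, ∞}.
(a,b)_17: α=1, u≡9; β=1, v≡5 (mod 17); (9|17)=+1, (5|17)=-1; sign (−1)^0·+1^1·-1^1 = -1.
(a,b)_13: α=1, u≡4; β=3, v≡11 (mod 13); (4|13)=+1, (11|13)=-1; sign (−1)^0·+1^3·-1^1 = -1.
(a,b)_∞: sgn(50830)=+, sgn(-3233230)=−, so +1.
(a,b)_7: α=0, u≡6; β=1, v≡6 (mod 7); (6|7)=-1, (6|7)=-1; sign (−1)^0·-1^1·-1^0 = -1.
(a,b)_19: α=-2, u≡4; β=-1, v≡2 (mod 19); (4|19)=+1, (2|19)=-1; sign (−1)^0·+1^-1·-1^-2 = +1.
(a,b)_3: α=-2, u≡1; β=-4, v≡2 (mod 3); (1|3)=+1, (2|3)=-1; sign (−1)^0·+1^-4·-1^-2 = +1.
(a,b)_2: α=-3, β=-3; u≡7, v≡1 (mod 8); ε(u)ε(v)=1·0, αω(v)=-3·0, βω(u)=-3·0; sum ≡ 0  ⇒  +1.
(a,b)_5: α=5, u≡4; β=9, v≡4 (mod 5); (4|5)=+1, (4|5)=+1; sign (−1)^0·+1^9·+1^5 = +1.
(a,b)_11: α=2, u≡10; β=1, v≡4 (mod 11); (10|11)=-1, (4|11)=+1; sign (−1)^0·-1^1·+1^2 = -1.
(a,b)_23: α=1, u≡12; β=2, v≡18 (mod 23); (12|23)=+1, (18|23)=+1; sign (−1)^0·+1^2·+1^1 = +1.
Ram(50830, -3233230) = {7, 11, 13, 17}; no ℚ_7-point on the conic.

[7, 11, 13, 17]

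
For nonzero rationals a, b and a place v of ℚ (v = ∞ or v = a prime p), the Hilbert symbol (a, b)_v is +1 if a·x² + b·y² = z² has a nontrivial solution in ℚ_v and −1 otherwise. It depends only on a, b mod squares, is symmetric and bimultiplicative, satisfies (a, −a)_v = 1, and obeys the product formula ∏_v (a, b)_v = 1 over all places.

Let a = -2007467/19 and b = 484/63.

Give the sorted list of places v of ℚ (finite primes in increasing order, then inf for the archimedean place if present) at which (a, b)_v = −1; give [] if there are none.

Mod squares: a ≡ -45353, b ≡ 7. Check v ∈ {∞, 2, 3, 7, 11, 19, 29, 31}.
v=11: a=11^1·(≡6), b=11^2·(≡6) mod 11; (6|11)=-1, (6|11)=-1; (−1)^{1·2·5}·(-1)^2·(-1)^1 = -1.
v=29: a=29^2·(≡27), b=29^0·(≡4) mod 29; (27|29)=-1, (4|29)=+1; (−1)^{2·0·14}·(-1)^0·(+1)^2 = +1.
v=19: a=19^-1·(≡16), b=19^0·(≡11) mod 19; (16|19)=+1, (11|19)=+1; (−1)^{-1·0·9}·(+1)^0·(+1)^-1 = +1.
v=2: v_2(a)=0, v_2(b)=2; units ≡ 7, 7 (mod 8); ε·ε+αω+βω = 1·1+0·0+2·0 ≡ 1  ⇒  (a,b)_2 = -1.
v=7: a=7^1·(≡6), b=7^-1·(≡4) mod 7; (6|7)=-1, (4|7)=+1; (−1)^{1·-1·3}·(-1)^-1·(+1)^1 = +1.
v=31: a=31^1·(≡5), b=31^0·(≡19) mod 31; (5|31)=+1, (19|31)=+1; (−1)^{1·0·15}·(+1)^0·(+1)^1 = +1.
v=∞: -45353 < 0 and 7 > 0  ⇒  (a,b)_∞ = +1.
v=3: a=3^0·(≡1), b=3^-2·(≡1) mod 3; (1|3)=+1, (1|3)=+1; (−1)^{0·-2·1}·(+1)^-2·(+1)^0 = +1.
Ram(-45353, 7) = {2, 11}; no ℚ_2-point on the conic.

[2, 11]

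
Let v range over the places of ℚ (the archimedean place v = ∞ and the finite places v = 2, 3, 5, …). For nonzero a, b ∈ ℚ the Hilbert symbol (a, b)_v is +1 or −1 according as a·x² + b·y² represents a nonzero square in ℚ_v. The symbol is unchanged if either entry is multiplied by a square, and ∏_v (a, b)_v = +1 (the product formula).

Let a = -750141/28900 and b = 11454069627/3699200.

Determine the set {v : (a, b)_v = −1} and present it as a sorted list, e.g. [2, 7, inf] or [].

(a, b) ≡ (-21, 6006) mod (ℚ^×)²; places V = {2, 3, 5, 7, 11, 13, 17, 31, ∞}.
(a,b)_31: α=0, u≡19; β=2, v≡27 (mod 31); (19|31)=+1, (27|31)=-1; sign (−1)^0·+1^2·-1^0 = +1.
(a,b)_2: α=-2, β=-9; u≡3, v≡3 (mod 8); ε(u)ε(v)=1·1, αω(v)=-2·1, βω(u)=-9·1; sum ≡ 0  ⇒  +1.
(a,b)_13: α=0, u≡11; β=1, v≡7 (mod 13); (11|13)=-1, (7|13)=-1; sign (−1)^0·-1^1·-1^0 = -1.
(a,b)_5: α=-2, u≡4; β=-2, v≡4 (mod 5); (4|5)=+1, (4|5)=+1; sign (−1)^0·+1^-2·+1^-2 = +1.
(a,b)_17: α=-2, u≡8; β=-2, v≡7 (mod 17); (8|17)=+1, (7|17)=-1; sign (−1)^0·+1^-2·-1^-2 = +1.
(a,b)_11: α=0, u≡5; β=1, v≡6 (mod 11); (5|11)=+1, (6|11)=-1; sign (−1)^0·+1^1·-1^0 = +1.
(a,b)_7: α=3, u≡1; β=3, v≡2 (mod 7); (1|7)=+1, (2|7)=+1; sign (−1)^1·+1^3·+1^3 = -1.
(a,b)_∞: sgn(-21)=−, sgn(6006)=+, so +1.
(a,b)_3: α=7, u≡2; β=5, v≡1 (mod 3); (2|3)=-1, (1|3)=+1; sign (−1)^1·-1^5·+1^7 = +1.
Ram(-21, 6006) = {7, 13}; no ℚ_7-point on the conic.

[7, 13]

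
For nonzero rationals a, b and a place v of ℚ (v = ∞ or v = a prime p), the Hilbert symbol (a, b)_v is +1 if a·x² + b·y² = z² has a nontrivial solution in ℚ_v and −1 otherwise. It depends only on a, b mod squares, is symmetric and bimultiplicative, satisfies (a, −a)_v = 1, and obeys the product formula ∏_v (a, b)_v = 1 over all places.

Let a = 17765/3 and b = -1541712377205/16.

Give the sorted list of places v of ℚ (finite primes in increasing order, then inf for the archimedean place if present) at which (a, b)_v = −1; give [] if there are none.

(a, b) ≡ (53295, -23205) mod (ℚ^×)²; places V = {2, 3, 5, 7, 11, 13, 17, 19, ∞}.
(a,b)_5: α=1, u≡1; β=1, v≡4 (mod 5); (1|5)=+1, (4|5)=+1; sign (−1)^0·+1^1·+1^1 = +1.
(a,b)_19: α=1, u≡14; β=2, v≡14 (mod 19); (14|19)=-1, (14|19)=-1; sign (−1)^0·-1^2·-1^1 = -1.
(a,b)_11: α=1, u≡3; β=2, v≡5 (mod 11); (3|11)=+1, (5|11)=+1; sign (−1)^0·+1^2·+1^1 = +1.
(a,b)_3: α=-1, u≡2; β=3, v≡2 (mod 3); (2|3)=-1, (2|3)=-1; sign (−1)^1·-1^3·-1^-1 = -1.
(a,b)_∞: sgn(53295)=+, sgn(-23205)=−, so +1.
(a,b)_2: α=0, β=-4; u≡7, v≡3 (mod 8); ε(u)ε(v)=1·1, αω(v)=0·1, βω(u)=-4·0; sum ≡ 1  ⇒  -1.
(a,b)_7: α=0, u≡2; β=1, v≡3 (mod 7); (2|7)=+1, (3|7)=-1; sign (−1)^0·+1^1·-1^0 = +1.
(a,b)_17: α=1, u≡14; β=1, v≡14 (mod 17); (14|17)=-1, (14|17)=-1; sign (−1)^0·-1^1·-1^1 = +1.
(a,b)_13: α=0, u≡11; β=3, v≡1 (mod 13); (11|13)=-1, (1|13)=+1; sign (−1)^0·-1^3·+1^0 = -1.
|Ram(53295, -23205)| = 4, even; anisotropic at {2, 3, 13, 19}.

[2, 3, 13, 19]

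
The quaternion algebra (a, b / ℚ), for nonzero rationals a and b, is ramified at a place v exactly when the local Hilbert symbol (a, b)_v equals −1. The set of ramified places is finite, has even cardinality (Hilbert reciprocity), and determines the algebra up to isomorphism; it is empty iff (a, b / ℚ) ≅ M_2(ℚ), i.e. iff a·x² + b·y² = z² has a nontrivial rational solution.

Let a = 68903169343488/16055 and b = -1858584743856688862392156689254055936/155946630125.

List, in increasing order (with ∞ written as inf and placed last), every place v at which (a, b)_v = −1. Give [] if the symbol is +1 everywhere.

[3, 5, 23, 29]

(a, b) ≡ (63365, -94395) mod (ℚ^×)²; places V = {2, 3, 5, 7, 11, 13, 19, 23, 29, 31, ∞}.
(a,b)_5: α=-1, u≡3; β=-3, v≡4 (mod 5); (3|5)=-1, (4|5)=+1; sign (−1)^0·-1^-3·+1^-1 = -1.
(a,b)_11: α=0, u≡3; β=-2, v≡10 (mod 11); (3|11)=+1, (10|11)=-1; sign (−1)^0·+1^-2·-1^0 = +1.
(a,b)_29: α=1, u≡19; β=3, v≡6 (mod 29); (19|29)=-1, (6|29)=+1; sign (−1)^0·-1^3·+1^1 = -1.
(a,b)_7: α=0, u≡1; β=1, v≡1 (mod 7); (1|7)=+1, (1|7)=+1; sign (−1)^0·+1^1·+1^0 = +1.
(a,b)_31: α=2, u≡19; β=5, v≡13 (mod 31); (19|31)=+1, (13|31)=-1; sign (−1)^0·+1^5·-1^2 = +1.
(a,b)_19: α=-1, u≡12; β=-2, v≡4 (mod 19); (12|19)=-1, (4|19)=+1; sign (−1)^0·-1^-2·+1^-1 = +1.
(a,b)_3: α=8, u≡2; β=21, v≡2 (mod 3); (2|3)=-1, (2|3)=-1; sign (−1)^0·-1^21·-1^8 = -1.
(a,b)_13: α=-2, u≡3; β=-4, v≡11 (mod 13); (3|13)=+1, (11|13)=-1; sign (−1)^0·+1^-4·-1^-2 = +1.
(a,b)_23: α=1, u≡9; β=2, v≡7 (mod 23); (9|23)=+1, (7|23)=-1; sign (−1)^0·+1^2·-1^1 = -1.
(a,b)_2: α=14, β=36; u≡5, v≡5 (mod 8); ε(u)ε(v)=0·0, αω(v)=14·1, βω(u)=36·1; sum ≡ 0  ⇒  +1.
(a,b)_∞: sgn(63365)=+, sgn(-94395)=−, so +1.
|Ram(63365, -94395)| = 4, even; anisotropic at {3, 5, 23, 29}.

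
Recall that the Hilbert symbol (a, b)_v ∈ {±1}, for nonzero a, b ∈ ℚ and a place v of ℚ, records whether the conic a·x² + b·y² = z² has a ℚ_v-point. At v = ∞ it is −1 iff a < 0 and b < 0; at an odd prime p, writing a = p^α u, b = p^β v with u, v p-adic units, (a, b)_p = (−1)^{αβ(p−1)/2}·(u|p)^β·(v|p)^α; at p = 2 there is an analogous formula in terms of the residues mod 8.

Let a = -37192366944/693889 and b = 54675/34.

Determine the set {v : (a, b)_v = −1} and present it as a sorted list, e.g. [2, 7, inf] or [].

(a, b) ≡ (-6, 102) mod (ℚ^×)²; places V = {2, 3, 5, 7, 17, ∞}.
(a,b)_∞: sgn(-6)=−, sgn(102)=+, so +1.
(a,b)_2: α=5, β=-1; u≡5, v≡3 (mod 8); ε(u)ε(v)=0·1, αω(v)=5·1, βω(u)=-1·1; sum ≡ 0  ⇒  +1.
(a,b)_7: α=-4, u≡1; β=0, v≡2 (mod 7); (1|7)=+1, (2|7)=+1; sign (−1)^0·+1^0·+1^-4 = +1.
(a,b)_5: α=0, u≡4; β=2, v≡3 (mod 5); (4|5)=+1, (3|5)=-1; sign (−1)^0·+1^2·-1^0 = +1.
(a,b)_17: α=-2, u≡5; β=-1, v≡10 (mod 17); (5|17)=-1, (10|17)=-1; sign (−1)^0·-1^-1·-1^-2 = -1.
(a,b)_3: α=19, u≡1; β=7, v≡1 (mod 3); (1|3)=+1, (1|3)=+1; sign (−1)^1·+1^7·+1^19 = -1.
Ram(-6, 102) = {3, 17}; no ℚ_3-point on the conic.

[3, 17]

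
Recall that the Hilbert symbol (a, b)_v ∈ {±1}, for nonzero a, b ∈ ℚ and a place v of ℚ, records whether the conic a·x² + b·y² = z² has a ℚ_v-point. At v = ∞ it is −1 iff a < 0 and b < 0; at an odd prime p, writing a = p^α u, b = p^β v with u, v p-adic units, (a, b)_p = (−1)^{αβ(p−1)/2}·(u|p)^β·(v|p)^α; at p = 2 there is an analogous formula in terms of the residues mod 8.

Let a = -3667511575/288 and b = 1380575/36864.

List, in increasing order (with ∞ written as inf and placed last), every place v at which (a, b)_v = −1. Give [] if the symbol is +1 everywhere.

(a, b) ≡ (-5987774, 23) mod (ℚ^×)²; places V = {2, 3, 5, 7, 13, 17, 19, 23, 31, ∞}.
(a,b)_3: α=-2, u≡1; β=-2, v≡2 (mod 3); (1|3)=+1, (2|3)=-1; sign (−1)^0·+1^-2·-1^-2 = +1.
(a,b)_13: α=1, u≡7; β=0, v≡3 (mod 13); (7|13)=-1, (3|13)=+1; sign (−1)^0·-1^0·+1^1 = +1.
(a,b)_23: α=1, u≡17; β=1, v≡1 (mod 23); (17|23)=-1, (1|23)=+1; sign (−1)^1·-1^1·+1^1 = +1.
(a,b)_∞: sgn(-5987774)=−, sgn(23)=+, so +1.
(a,b)_2: α=-5, β=-12; u≡1, v≡7 (mod 8); ε(u)ε(v)=0·1, αω(v)=-5·0, βω(u)=-12·0; sum ≡ 0  ⇒  +1.
(a,b)_7: α=2, u≡3; β=4, v≡4 (mod 7); (3|7)=-1, (4|7)=+1; sign (−1)^0·-1^4·+1^2 = +1.
(a,b)_17: α=1, u≡8; β=0, v≡7 (mod 17); (8|17)=+1, (7|17)=-1; sign (−1)^0·+1^0·-1^1 = -1.
(a,b)_5: α=2, u≡4; β=2, v≡2 (mod 5); (4|5)=+1, (2|5)=-1; sign (−1)^0·+1^2·-1^2 = +1.
(a,b)_31: α=1, u≡20; β=0, v≡29 (mod 31); (20|31)=+1, (29|31)=-1; sign (−1)^0·+1^0·-1^1 = -1.
(a,b)_19: α=1, u≡1; β=0, v≡4 (mod 19); (1|19)=+1, (4|19)=+1; sign (−1)^0·+1^0·+1^1 = +1.
|Ram(-5987774, 23)| = 2, even; anisotropic at {17, 31}.

[17, 31]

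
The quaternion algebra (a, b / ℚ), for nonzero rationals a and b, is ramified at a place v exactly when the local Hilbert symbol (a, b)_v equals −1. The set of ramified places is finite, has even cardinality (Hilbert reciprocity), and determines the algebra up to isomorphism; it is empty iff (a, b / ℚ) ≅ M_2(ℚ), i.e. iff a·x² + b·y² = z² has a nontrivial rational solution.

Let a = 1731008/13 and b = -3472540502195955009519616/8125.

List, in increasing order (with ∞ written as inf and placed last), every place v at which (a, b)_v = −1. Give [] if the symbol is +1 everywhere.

Mod squares: a ≡ 351611, b ≡ -10392967. Check v ∈ {∞, 2, 5, 7, 13, 17, 31, 37, 41, 43}.
v=41: a=41^0·(≡18), b=41^1·(≡36) mod 41; (18|41)=+1, (36|41)=+1; (−1)^{0·1·20}·(+1)^1·(+1)^0 = +1.
v=37: a=37^1·(≡24), b=37^3·(≡6) mod 37; (24|37)=-1, (6|37)=-1; (−1)^{1·3·18}·(-1)^3·(-1)^1 = +1.
v=31: a=31^0·(≡19), b=31^1·(≡25) mod 31; (19|31)=+1, (25|31)=+1; (−1)^{0·1·15}·(+1)^1·(+1)^0 = +1.
v=7: a=7^0·(≡1), b=7^2·(≡3) mod 7; (1|7)=+1, (3|7)=-1; (−1)^{0·2·3}·(+1)^2·(-1)^0 = +1.
v=∞: 351611 > 0 and -10392967 < 0  ⇒  (a,b)_∞ = +1.
v=2: v_2(a)=6, v_2(b)=16; units ≡ 3, 1 (mod 8); ε·ε+αω+βω = 1·0+6·0+16·1 ≡ 0  ⇒  (a,b)_2 = +1.
v=17: a=17^1·(≡10), b=17^3·(≡5) mod 17; (10|17)=-1, (5|17)=-1; (−1)^{1·3·8}·(-1)^3·(-1)^1 = +1.
v=13: a=13^-1·(≡6), b=13^-1·(≡6) mod 13; (6|13)=-1, (6|13)=-1; (−1)^{-1·-1·6}·(-1)^-1·(-1)^-1 = +1.
v=5: a=5^0·(≡1), b=5^-4·(≡3) mod 5; (1|5)=+1, (3|5)=-1; (−1)^{0·-4·2}·(+1)^-4·(-1)^0 = +1.
v=43: a=43^1·(≡37), b=43^4·(≡14) mod 43; (37|43)=-1, (14|43)=+1; (−1)^{1·4·21}·(-1)^4·(+1)^1 = +1.
Ram(a, b) = ∅: the form 351611·x² + -10392967·y² − z² is isotropic over every ℚ_v, so by Hasse–Minkowski it is isotropic over ℚ.

[]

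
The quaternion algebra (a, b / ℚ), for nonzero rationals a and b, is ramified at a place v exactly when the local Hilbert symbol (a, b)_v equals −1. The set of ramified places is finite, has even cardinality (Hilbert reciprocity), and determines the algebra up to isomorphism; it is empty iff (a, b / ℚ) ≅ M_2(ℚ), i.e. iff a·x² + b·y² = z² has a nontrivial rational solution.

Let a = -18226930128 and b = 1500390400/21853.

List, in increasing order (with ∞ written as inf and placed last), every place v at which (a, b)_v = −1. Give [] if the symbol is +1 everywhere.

(a, b) ≡ (-1139183133, 761917) mod (ℚ^×)²; places V = {2, 3, 5, 11, 13, 19, 29, 31, 41, 43, 47, ∞}.
(a,b)_31: α=1, u≡11; β=0, v≡26 (mod 31); (11|31)=-1, (26|31)=-1; sign (−1)^0·-1^0·-1^1 = -1.
(a,b)_5: α=0, u≡2; β=2, v≡2 (mod 5); (2|5)=-1, (2|5)=-1; sign (−1)^0·-1^2·-1^0 = +1.
(a,b)_41: α=0, u≡24; β=-2, v≡12 (mod 41); (24|41)=-1, (12|41)=-1; sign (−1)^0·-1^-2·-1^0 = +1.
(a,b)_11: α=1, u≡9; β=0, v≡2 (mod 11); (9|11)=+1, (2|11)=-1; sign (−1)^0·+1^0·-1^1 = -1.
(a,b)_3: α=1, u≡1; β=0, v≡1 (mod 3); (1|3)=+1, (1|3)=+1; sign (−1)^0·+1^0·+1^1 = +1.
(a,b)_43: α=1, u≡36; β=1, v≡7 (mod 43); (36|43)=+1, (7|43)=-1; sign (−1)^1·+1^1·-1^1 = +1.
(a,b)_19: α=1, u≡16; β=0, v≡5 (mod 19); (16|19)=+1, (5|19)=+1; sign (−1)^0·+1^0·+1^1 = +1.
(a,b)_29: α=1, u≡22; β=1, v≡13 (mod 29); (22|29)=+1, (13|29)=+1; sign (−1)^0·+1^1·+1^1 = +1.
(a,b)_∞: sgn(-1139183133)=−, sgn(761917)=+, so +1.
(a,b)_47: α=1, u≡34; β=1, v≡23 (mod 47); (34|47)=+1, (23|47)=-1; sign (−1)^1·+1^1·-1^1 = +1.
(a,b)_13: α=0, u≡9; β=-1, v≡7 (mod 13); (9|13)=+1, (7|13)=-1; sign (−1)^0·+1^-1·-1^0 = +1.
(a,b)_2: α=4, β=10; u≡3, v≡5 (mod 8); ε(u)ε(v)=1·0, αω(v)=4·1, βω(u)=10·1; sum ≡ 0  ⇒  +1.
Ram(-1139183133, 761917) = {11, 31}; no ℚ_11-point on the conic.

[11, 31]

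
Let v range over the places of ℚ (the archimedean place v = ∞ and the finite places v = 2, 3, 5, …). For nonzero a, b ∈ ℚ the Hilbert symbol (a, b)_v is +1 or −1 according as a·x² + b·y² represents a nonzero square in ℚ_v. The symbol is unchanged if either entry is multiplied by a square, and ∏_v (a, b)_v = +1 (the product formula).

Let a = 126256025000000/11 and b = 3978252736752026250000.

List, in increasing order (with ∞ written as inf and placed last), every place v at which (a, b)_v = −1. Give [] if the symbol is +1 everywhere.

[7, 11, 17, 19]

(a, b) ≡ (40579, 10545) mod (ℚ^×)²; places V = {2, 3, 5, 7, 11, 17, 19, 31, 37, ∞}.
(a,b)_2: α=6, β=4; u≡3, v≡1 (mod 8); ε(u)ε(v)=1·0, αω(v)=6·0, βω(u)=4·1; sum ≡ 0  ⇒  +1.
(a,b)_∞: sgn(40579)=+, sgn(10545)=+, so +1.
(a,b)_31: α=1, u≡16; β=2, v≡1 (mod 31); (16|31)=+1, (1|31)=+1; sign (−1)^0·+1^2·+1^1 = +1.
(a,b)_7: α=1, u≡1; β=2, v≡6 (mod 7); (1|7)=+1, (6|7)=-1; sign (−1)^0·+1^2·-1^1 = -1.
(a,b)_5: α=8, u≡4; β=7, v≡1 (mod 5); (4|5)=+1, (1|5)=+1; sign (−1)^0·+1^7·+1^8 = +1.
(a,b)_37: α=2, u≡12; β=3, v≡11 (mod 37); (12|37)=+1, (11|37)=+1; sign (−1)^0·+1^3·+1^2 = +1.
(a,b)_11: α=-1, u≡5; β=0, v≡10 (mod 11); (5|11)=+1, (10|11)=-1; sign (−1)^0·+1^0·-1^-1 = -1.
(a,b)_17: α=1, u≡7; β=2, v≡14 (mod 17); (7|17)=-1, (14|17)=-1; sign (−1)^0·-1^2·-1^1 = -1.
(a,b)_19: α=0, u≡18; β=1, v≡1 (mod 19); (18|19)=-1, (1|19)=+1; sign (−1)^0·-1^1·+1^0 = -1.
(a,b)_3: α=0, u≡1; β=5, v≡2 (mod 3); (1|3)=+1, (2|3)=-1; sign (−1)^0·+1^5·-1^0 = +1.
Ram(40579, 10545) = {7, 11, 17, 19}; no ℚ_7-point on the conic.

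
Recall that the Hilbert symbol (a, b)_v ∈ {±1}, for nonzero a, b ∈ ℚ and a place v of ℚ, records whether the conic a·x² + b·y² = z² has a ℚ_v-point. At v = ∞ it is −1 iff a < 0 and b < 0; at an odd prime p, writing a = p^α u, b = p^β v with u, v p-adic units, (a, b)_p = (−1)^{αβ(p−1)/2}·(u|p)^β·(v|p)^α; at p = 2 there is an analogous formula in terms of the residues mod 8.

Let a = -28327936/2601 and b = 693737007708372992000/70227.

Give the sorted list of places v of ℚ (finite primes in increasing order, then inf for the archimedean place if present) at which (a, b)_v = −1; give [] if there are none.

(a, b) ≡ (-1729, 25935) mod (ℚ^×)²; places V = {2, 3, 5, 7, 13, 17, 19, ∞}.
(a,b)_13: α=1, u≡1; β=3, v≡5 (mod 13); (1|13)=+1, (5|13)=-1; sign (−1)^0·+1^3·-1^1 = -1.
(a,b)_5: α=0, u≡4; β=3, v≡3 (mod 5); (4|5)=+1, (3|5)=-1; sign (−1)^0·+1^3·-1^0 = +1.
(a,b)_∞: sgn(-1729)=−, sgn(25935)=+, so +1.
(a,b)_7: α=1, u≡5; β=3, v≡2 (mod 7); (5|7)=-1, (2|7)=+1; sign (−1)^1·-1^3·+1^1 = +1.
(a,b)_2: α=14, β=30; u≡7, v≡7 (mod 8); ε(u)ε(v)=1·1, αω(v)=14·0, βω(u)=30·0; sum ≡ 1  ⇒  -1.
(a,b)_19: α=1, u≡7; β=3, v≡9 (mod 19); (7|19)=+1, (9|19)=+1; sign (−1)^1·+1^3·+1^1 = -1.
(a,b)_17: α=-2, u≡11; β=-2, v≡5 (mod 17); (11|17)=-1, (5|17)=-1; sign (−1)^0·-1^-2·-1^-2 = +1.
(a,b)_3: α=-2, u≡2; β=-5, v≡2 (mod 3); (2|3)=-1, (2|3)=-1; sign (−1)^0·-1^-5·-1^-2 = -1.
(-1729, 25935 / ℚ) ramifies at {2, 3, 13, 19}: a division algebra.

[2, 3, 13, 19]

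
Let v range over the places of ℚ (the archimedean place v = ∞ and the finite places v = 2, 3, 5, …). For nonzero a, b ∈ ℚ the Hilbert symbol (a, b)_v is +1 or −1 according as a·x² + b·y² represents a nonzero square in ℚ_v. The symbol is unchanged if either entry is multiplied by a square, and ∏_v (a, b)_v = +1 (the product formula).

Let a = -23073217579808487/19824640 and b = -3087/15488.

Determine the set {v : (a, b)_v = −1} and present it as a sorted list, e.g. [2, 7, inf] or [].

[2, 7, 17, inf]

Mod squares: a ≡ -6630, b ≡ -14. Check v ∈ {∞, 2, 3, 5, 7, 11, 13, 17}.
v=17: a=17^1·(≡13), b=17^0·(≡7) mod 17; (13|17)=+1, (7|17)=-1; (−1)^{1·0·8}·(+1)^0·(-1)^1 = -1.
v=5: a=5^-1·(≡1), b=5^0·(≡1) mod 5; (1|5)=+1, (1|5)=+1; (−1)^{-1·0·2}·(+1)^0·(+1)^-1 = +1.
v=3: a=3^7·(≡1), b=3^2·(≡1) mod 3; (1|3)=+1, (1|3)=+1; (−1)^{7·2·1}·(+1)^2·(+1)^7 = +1.
v=7: a=7^10·(≡3), b=7^3·(≡3) mod 7; (3|7)=-1, (3|7)=-1; (−1)^{10·3·3}·(-1)^3·(-1)^10 = -1.
v=11: a=11^-2·(≡5), b=11^-2·(≡10) mod 11; (5|11)=+1, (10|11)=-1; (−1)^{-2·-2·5}·(+1)^-2·(-1)^-2 = +1.
v=2: v_2(a)=-15, v_2(b)=-7; units ≡ 5, 1 (mod 8); ε·ε+αω+βω = 0·0+-15·0+-7·1 ≡ 1  ⇒  (a,b)_2 = -1.
v=13: a=13^3·(≡1), b=13^0·(≡4) mod 13; (1|13)=+1, (4|13)=+1; (−1)^{3·0·6}·(+1)^0·(+1)^3 = +1.
v=∞: -6630 < 0 and -14 < 0  ⇒  (a,b)_∞ = -1.
Ram(-6630, -14) = {2, 7, 17, ∞}; no ℚ_2-point on the conic.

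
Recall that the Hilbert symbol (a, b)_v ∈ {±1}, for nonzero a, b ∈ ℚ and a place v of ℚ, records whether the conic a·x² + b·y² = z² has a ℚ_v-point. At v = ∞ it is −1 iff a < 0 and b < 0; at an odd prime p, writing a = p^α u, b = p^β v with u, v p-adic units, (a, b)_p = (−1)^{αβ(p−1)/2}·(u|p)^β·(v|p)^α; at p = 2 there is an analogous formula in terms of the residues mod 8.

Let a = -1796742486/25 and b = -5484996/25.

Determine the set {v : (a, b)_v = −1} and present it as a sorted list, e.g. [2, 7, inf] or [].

[19, inf]

Mod squares: a ≡ -1254, b ≡ -209. Check v ∈ {∞, 2, 3, 5, 7, 11, 19}.
v=3: a=3^5·(≡2), b=3^8·(≡1) mod 3; (2|3)=-1, (1|3)=+1; (−1)^{5·8·1}·(-1)^8·(+1)^5 = +1.
v=11: a=11^1·(≡2), b=11^1·(≡9) mod 11; (2|11)=-1, (9|11)=+1; (−1)^{1·1·5}·(-1)^1·(+1)^1 = +1.
v=2: v_2(a)=1, v_2(b)=2; units ≡ 5, 7 (mod 8); ε·ε+αω+βω = 0·1+1·0+2·1 ≡ 0  ⇒  (a,b)_2 = +1.
v=19: a=19^3·(≡3), b=19^1·(≡13) mod 19; (3|19)=-1, (13|19)=-1; (−1)^{3·1·9}·(-1)^1·(-1)^3 = -1.
v=5: a=5^-2·(≡4), b=5^-2·(≡4) mod 5; (4|5)=+1, (4|5)=+1; (−1)^{-2·-2·2}·(+1)^-2·(+1)^-2 = +1.
v=∞: -1254 < 0 and -209 < 0  ⇒  (a,b)_∞ = -1.
v=7: a=7^2·(≡3), b=7^0·(≡2) mod 7; (3|7)=-1, (2|7)=+1; (−1)^{2·0·3}·(-1)^0·(+1)^2 = +1.
Ram(-1254, -209) = {19, ∞}; no ℚ_19-point on the conic.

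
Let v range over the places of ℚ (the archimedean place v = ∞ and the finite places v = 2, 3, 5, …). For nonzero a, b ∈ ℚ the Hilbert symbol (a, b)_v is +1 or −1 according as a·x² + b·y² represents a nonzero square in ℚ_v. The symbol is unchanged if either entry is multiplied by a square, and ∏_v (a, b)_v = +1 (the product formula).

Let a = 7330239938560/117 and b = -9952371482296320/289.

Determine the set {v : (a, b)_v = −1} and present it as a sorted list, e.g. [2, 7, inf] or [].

(a, b) ≡ (5005, -30) mod (ℚ^×)²; places V = {2, 3, 5, 7, 11, 13, 17, ∞}.
(a,b)_2: α=16, β=21; u≡5, v≡1 (mod 8); ε(u)ε(v)=0·0, αω(v)=16·0, βω(u)=21·1; sum ≡ 1  ⇒  -1.
(a,b)_3: α=-2, u≡1; β=3, v≡2 (mod 3); (1|3)=+1, (2|3)=-1; sign (−1)^0·+1^3·-1^-2 = +1.
(a,b)_13: α=-1, u≡5; β=0, v≡9 (mod 13); (5|13)=-1, (9|13)=+1; sign (−1)^0·-1^0·+1^-1 = +1.
(a,b)_7: α=5, u≡2; β=4, v≡3 (mod 7); (2|7)=+1, (3|7)=-1; sign (−1)^0·+1^4·-1^5 = -1.
(a,b)_∞: sgn(5005)=+, sgn(-30)=−, so +1.
(a,b)_11: α=3, u≡3; β=4, v≡5 (mod 11); (3|11)=+1, (5|11)=+1; sign (−1)^0·+1^4·+1^3 = +1.
(a,b)_17: α=0, u≡7; β=-2, v≡2 (mod 17); (7|17)=-1, (2|17)=+1; sign (−1)^0·-1^-2·+1^0 = +1.
(a,b)_5: α=1, u≡1; β=1, v≡4 (mod 5); (1|5)=+1, (4|5)=+1; sign (−1)^0·+1^1·+1^1 = +1.
Ram(5005, -30) = {2, 7}; no ℚ_2-point on the conic.

[2, 7]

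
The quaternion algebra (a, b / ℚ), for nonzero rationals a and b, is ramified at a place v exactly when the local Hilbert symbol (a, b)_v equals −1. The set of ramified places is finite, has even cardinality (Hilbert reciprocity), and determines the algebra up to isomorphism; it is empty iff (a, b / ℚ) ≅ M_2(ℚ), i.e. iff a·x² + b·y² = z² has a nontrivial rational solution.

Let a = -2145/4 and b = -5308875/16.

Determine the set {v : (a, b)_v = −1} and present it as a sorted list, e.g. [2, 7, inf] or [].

[13, inf]

(a, b) ≡ (-2145, -195) mod (ℚ^×)²; places V = {2, 3, 5, 11, 13, ∞}.
(a,b)_5: α=1, u≡4; β=3, v≡4 (mod 5); (4|5)=+1, (4|5)=+1; sign (−1)^0·+1^3·+1^1 = +1.
(a,b)_11: α=1, u≡9; β=2, v≡3 (mod 11); (9|11)=+1, (3|11)=+1; sign (−1)^0·+1^2·+1^1 = +1.
(a,b)_2: α=-2, β=-4; u≡7, v≡5 (mod 8); ε(u)ε(v)=1·0, αω(v)=-2·1, βω(u)=-4·0; sum ≡ 0  ⇒  +1.
(a,b)_3: α=1, u≡2; β=3, v≡1 (mod 3); (2|3)=-1, (1|3)=+1; sign (−1)^1·-1^3·+1^1 = +1.
(a,b)_∞: sgn(-2145)=−, sgn(-195)=−, so -1.
(a,b)_13: α=1, u≡1; β=1, v≡11 (mod 13); (1|13)=+1, (11|13)=-1; sign (−1)^0·+1^1·-1^1 = -1.
(-2145, -195 / ℚ) ramifies at {13, ∞}: a division algebra.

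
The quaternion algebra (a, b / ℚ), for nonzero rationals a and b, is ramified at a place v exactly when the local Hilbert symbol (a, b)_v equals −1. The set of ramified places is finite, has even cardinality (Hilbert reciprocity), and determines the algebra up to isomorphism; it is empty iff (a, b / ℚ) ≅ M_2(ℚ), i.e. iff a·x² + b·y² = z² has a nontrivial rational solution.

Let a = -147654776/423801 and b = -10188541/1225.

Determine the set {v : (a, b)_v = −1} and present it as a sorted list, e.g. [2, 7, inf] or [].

[2, 11, 29, 41, 43, inf]

(a, b) ≡ (-102254, -6061) mod (ℚ^×)²; places V = {2, 3, 5, 7, 11, 19, 29, 31, 41, 43, ∞}.
(a,b)_7: α=-2, u≡1; β=-2, v≡2 (mod 7); (1|7)=+1, (2|7)=+1; sign (−1)^0·+1^-2·+1^-2 = +1.
(a,b)_19: α=2, u≡9; β=1, v≡4 (mod 19); (9|19)=+1, (4|19)=+1; sign (−1)^0·+1^1·+1^2 = +1.
(a,b)_3: α=-2, u≡1; β=0, v≡2 (mod 3); (1|3)=+1, (2|3)=-1; sign (−1)^0·+1^0·-1^-2 = +1.
(a,b)_2: α=3, β=0; u≡1, v≡3 (mod 8); ε(u)ε(v)=0·1, αω(v)=3·1, βω(u)=0·0; sum ≡ 1  ⇒  -1.
(a,b)_11: α=0, u≡7; β=1, v≡6 (mod 11); (7|11)=-1, (6|11)=-1; sign (−1)^0·-1^1·-1^0 = -1.
(a,b)_∞: sgn(-102254)=−, sgn(-6061)=−, so -1.
(a,b)_29: α=1, u≡26; β=1, v≡5 (mod 29); (26|29)=-1, (5|29)=+1; sign (−1)^0·-1^1·+1^1 = -1.
(a,b)_5: α=0, u≡4; β=-2, v≡1 (mod 5); (4|5)=+1, (1|5)=+1; sign (−1)^0·+1^-2·+1^0 = +1.
(a,b)_31: α=-2, u≡12; β=0, v≡24 (mod 31); (12|31)=-1, (24|31)=-1; sign (−1)^0·-1^0·-1^-2 = +1.
(a,b)_41: α=1, u≡14; β=2, v≡15 (mod 41); (14|41)=-1, (15|41)=-1; sign (−1)^0·-1^2·-1^1 = -1.
(a,b)_43: α=1, u≡28; β=0, v≡27 (mod 43); (28|43)=-1, (27|43)=-1; sign (−1)^0·-1^0·-1^1 = -1.
|Ram(-102254, -6061)| = 6, even; anisotropic at {2, 11, 29, 41, 43, ∞}.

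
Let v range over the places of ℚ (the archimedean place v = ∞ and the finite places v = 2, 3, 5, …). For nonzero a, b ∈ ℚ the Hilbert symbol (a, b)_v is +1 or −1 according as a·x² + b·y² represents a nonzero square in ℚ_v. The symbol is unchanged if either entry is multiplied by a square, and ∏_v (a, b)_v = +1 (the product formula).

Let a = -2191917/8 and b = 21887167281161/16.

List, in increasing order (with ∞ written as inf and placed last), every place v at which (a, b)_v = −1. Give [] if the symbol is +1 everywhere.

Mod squares: a ≡ -89466, b ≡ 41. Check v ∈ {∞, 2, 3, 7, 13, 31, 37, 41}.
v=2: v_2(a)=-3, v_2(b)=-4; units ≡ 3, 1 (mod 8); ε·ε+αω+βω = 1·0+-3·0+-4·1 ≡ 0  ⇒  (a,b)_2 = +1.
v=7: a=7^2·(≡4), b=7^4·(≡3) mod 7; (4|7)=+1, (3|7)=-1; (−1)^{2·4·3}·(+1)^4·(-1)^2 = +1.
v=3: a=3^1·(≡1), b=3^0·(≡2) mod 3; (1|3)=+1, (2|3)=-1; (−1)^{1·0·1}·(+1)^0·(-1)^1 = -1.
v=41: a=41^0·(≡39), b=41^1·(≡20) mod 41; (39|41)=+1, (20|41)=+1; (−1)^{0·1·20}·(+1)^1·(+1)^0 = +1.
v=31: a=31^1·(≡16), b=31^2·(≡8) mod 31; (16|31)=+1, (8|31)=+1; (−1)^{1·2·15}·(+1)^2·(+1)^1 = +1.
v=13: a=13^1·(≡5), b=13^2·(≡2) mod 13; (5|13)=-1, (2|13)=-1; (−1)^{1·2·6}·(-1)^2·(-1)^1 = -1.
v=∞: -89466 < 0 and 41 > 0  ⇒  (a,b)_∞ = +1.
v=37: a=37^1·(≡18), b=37^2·(≡21) mod 37; (18|37)=-1, (21|37)=+1; (−1)^{1·2·18}·(-1)^2·(+1)^1 = +1.
Ram(-89466, 41) = {3, 13}; no ℚ_3-point on the conic.

[3, 13]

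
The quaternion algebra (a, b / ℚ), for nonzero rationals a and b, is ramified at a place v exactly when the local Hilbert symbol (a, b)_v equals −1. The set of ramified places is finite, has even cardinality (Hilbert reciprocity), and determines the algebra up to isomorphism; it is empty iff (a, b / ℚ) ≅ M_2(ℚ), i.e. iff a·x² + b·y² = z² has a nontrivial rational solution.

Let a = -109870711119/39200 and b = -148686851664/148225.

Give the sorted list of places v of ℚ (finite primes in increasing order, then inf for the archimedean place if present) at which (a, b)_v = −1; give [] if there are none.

Mod squares: a ≡ -2958, b ≡ -29. Check v ∈ {∞, 2, 3, 5, 7, 11, 13, 17, 29}.
v=29: a=29^1·(≡12), b=29^1·(≡13) mod 29; (12|29)=-1, (13|29)=+1; (−1)^{1·1·14}·(-1)^1·(+1)^1 = -1.
v=11: a=11^0·(≡1), b=11^-2·(≡3) mod 11; (1|11)=+1, (3|11)=+1; (−1)^{0·-2·5}·(+1)^-2·(+1)^0 = +1.
v=17: a=17^3·(≡9), b=17^2·(≡6) mod 17; (9|17)=+1, (6|17)=-1; (−1)^{3·2·8}·(+1)^2·(-1)^3 = -1.
v=7: a=7^-2·(≡3), b=7^-2·(≡6) mod 7; (3|7)=-1, (6|7)=-1; (−1)^{-2·-2·3}·(-1)^-2·(-1)^-2 = +1.
v=3: a=3^3·(≡1), b=3^8·(≡1) mod 3; (1|3)=+1, (1|3)=+1; (−1)^{3·8·1}·(+1)^8·(+1)^3 = +1.
v=5: a=5^-2·(≡2), b=5^-2·(≡4) mod 5; (2|5)=-1, (4|5)=+1; (−1)^{-2·-2·2}·(-1)^-2·(+1)^-2 = +1.
v=13: a=13^4·(≡11), b=13^2·(≡9) mod 13; (11|13)=-1, (9|13)=+1; (−1)^{4·2·6}·(-1)^2·(+1)^4 = +1.
v=∞: -2958 < 0 and -29 < 0  ⇒  (a,b)_∞ = -1.
v=2: v_2(a)=-5, v_2(b)=4; units ≡ 1, 3 (mod 8); ε·ε+αω+βω = 0·1+-5·1+4·0 ≡ 1  ⇒  (a,b)_2 = -1.
Ram(-2958, -29) = {2, 17, 29, ∞}; no ℚ_2-point on the conic.

[2, 17, 29, inf]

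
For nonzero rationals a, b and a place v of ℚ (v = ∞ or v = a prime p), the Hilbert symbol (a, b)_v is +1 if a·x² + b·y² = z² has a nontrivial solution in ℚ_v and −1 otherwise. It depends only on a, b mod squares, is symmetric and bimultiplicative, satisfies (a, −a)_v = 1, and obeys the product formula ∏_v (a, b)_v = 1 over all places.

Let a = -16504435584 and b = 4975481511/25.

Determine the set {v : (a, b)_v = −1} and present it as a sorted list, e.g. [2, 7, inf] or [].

[3, 17]

Mod squares: a ≡ -1326, b ≡ 231. Check v ∈ {∞, 2, 3, 5, 7, 11, 13, 17}.
v=11: a=11^0·(≡1), b=11^1·(≡7) mod 11; (1|11)=+1, (7|11)=-1; (−1)^{0·1·5}·(+1)^1·(-1)^0 = +1.
v=∞: -1326 < 0 and 231 > 0  ⇒  (a,b)_∞ = +1.
v=3: a=3^5·(≡2), b=3^3·(≡2) mod 3; (2|3)=-1, (2|3)=-1; (−1)^{5·3·1}·(-1)^3·(-1)^5 = -1.
v=17: a=17^1·(≡6), b=17^2·(≡14) mod 17; (6|17)=-1, (14|17)=-1; (−1)^{1·2·8}·(-1)^2·(-1)^1 = -1.
v=2: v_2(a)=7, v_2(b)=0; units ≡ 1, 7 (mod 8); ε·ε+αω+βω = 0·1+7·0+0·0 ≡ 0  ⇒  (a,b)_2 = +1.
v=7: a=7^4·(≡2), b=7^3·(≡5) mod 7; (2|7)=+1, (5|7)=-1; (−1)^{4·3·3}·(+1)^3·(-1)^4 = +1.
v=13: a=13^1·(≡11), b=13^2·(≡4) mod 13; (11|13)=-1, (4|13)=+1; (−1)^{1·2·6}·(-1)^2·(+1)^1 = +1.
v=5: a=5^0·(≡1), b=5^-2·(≡1) mod 5; (1|5)=+1, (1|5)=+1; (−1)^{0·-2·2}·(+1)^-2·(+1)^0 = +1.
Ram(-1326, 231) = {3, 17}; no ℚ_3-point on the conic.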